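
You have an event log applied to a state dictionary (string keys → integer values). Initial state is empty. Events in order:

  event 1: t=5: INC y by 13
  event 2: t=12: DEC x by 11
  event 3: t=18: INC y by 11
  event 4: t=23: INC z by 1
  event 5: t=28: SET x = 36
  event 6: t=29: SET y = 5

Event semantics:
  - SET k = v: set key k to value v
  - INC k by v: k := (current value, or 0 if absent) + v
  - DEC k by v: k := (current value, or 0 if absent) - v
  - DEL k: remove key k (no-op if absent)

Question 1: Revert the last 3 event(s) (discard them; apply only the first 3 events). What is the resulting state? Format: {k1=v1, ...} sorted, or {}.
Answer: {x=-11, y=24}

Derivation:
Keep first 3 events (discard last 3):
  after event 1 (t=5: INC y by 13): {y=13}
  after event 2 (t=12: DEC x by 11): {x=-11, y=13}
  after event 3 (t=18: INC y by 11): {x=-11, y=24}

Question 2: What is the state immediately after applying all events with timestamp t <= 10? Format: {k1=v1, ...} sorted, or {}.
Answer: {y=13}

Derivation:
Apply events with t <= 10 (1 events):
  after event 1 (t=5: INC y by 13): {y=13}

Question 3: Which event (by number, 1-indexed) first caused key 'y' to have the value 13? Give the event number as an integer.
Answer: 1

Derivation:
Looking for first event where y becomes 13:
  event 1: y (absent) -> 13  <-- first match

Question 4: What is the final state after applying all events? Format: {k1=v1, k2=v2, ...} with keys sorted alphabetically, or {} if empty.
  after event 1 (t=5: INC y by 13): {y=13}
  after event 2 (t=12: DEC x by 11): {x=-11, y=13}
  after event 3 (t=18: INC y by 11): {x=-11, y=24}
  after event 4 (t=23: INC z by 1): {x=-11, y=24, z=1}
  after event 5 (t=28: SET x = 36): {x=36, y=24, z=1}
  after event 6 (t=29: SET y = 5): {x=36, y=5, z=1}

Answer: {x=36, y=5, z=1}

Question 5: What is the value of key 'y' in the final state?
Track key 'y' through all 6 events:
  event 1 (t=5: INC y by 13): y (absent) -> 13
  event 2 (t=12: DEC x by 11): y unchanged
  event 3 (t=18: INC y by 11): y 13 -> 24
  event 4 (t=23: INC z by 1): y unchanged
  event 5 (t=28: SET x = 36): y unchanged
  event 6 (t=29: SET y = 5): y 24 -> 5
Final: y = 5

Answer: 5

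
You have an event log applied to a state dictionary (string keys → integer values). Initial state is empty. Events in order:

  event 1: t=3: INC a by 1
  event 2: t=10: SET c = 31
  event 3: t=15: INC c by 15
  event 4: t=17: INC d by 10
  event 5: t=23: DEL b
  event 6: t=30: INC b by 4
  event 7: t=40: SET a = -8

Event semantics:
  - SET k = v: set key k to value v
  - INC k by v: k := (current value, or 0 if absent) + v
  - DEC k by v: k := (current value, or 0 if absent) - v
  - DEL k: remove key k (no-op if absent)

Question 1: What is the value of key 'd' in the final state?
Answer: 10

Derivation:
Track key 'd' through all 7 events:
  event 1 (t=3: INC a by 1): d unchanged
  event 2 (t=10: SET c = 31): d unchanged
  event 3 (t=15: INC c by 15): d unchanged
  event 4 (t=17: INC d by 10): d (absent) -> 10
  event 5 (t=23: DEL b): d unchanged
  event 6 (t=30: INC b by 4): d unchanged
  event 7 (t=40: SET a = -8): d unchanged
Final: d = 10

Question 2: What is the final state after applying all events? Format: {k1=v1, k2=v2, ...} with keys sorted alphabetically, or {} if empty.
Answer: {a=-8, b=4, c=46, d=10}

Derivation:
  after event 1 (t=3: INC a by 1): {a=1}
  after event 2 (t=10: SET c = 31): {a=1, c=31}
  after event 3 (t=15: INC c by 15): {a=1, c=46}
  after event 4 (t=17: INC d by 10): {a=1, c=46, d=10}
  after event 5 (t=23: DEL b): {a=1, c=46, d=10}
  after event 6 (t=30: INC b by 4): {a=1, b=4, c=46, d=10}
  after event 7 (t=40: SET a = -8): {a=-8, b=4, c=46, d=10}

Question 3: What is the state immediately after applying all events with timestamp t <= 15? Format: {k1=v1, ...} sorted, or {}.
Apply events with t <= 15 (3 events):
  after event 1 (t=3: INC a by 1): {a=1}
  after event 2 (t=10: SET c = 31): {a=1, c=31}
  after event 3 (t=15: INC c by 15): {a=1, c=46}

Answer: {a=1, c=46}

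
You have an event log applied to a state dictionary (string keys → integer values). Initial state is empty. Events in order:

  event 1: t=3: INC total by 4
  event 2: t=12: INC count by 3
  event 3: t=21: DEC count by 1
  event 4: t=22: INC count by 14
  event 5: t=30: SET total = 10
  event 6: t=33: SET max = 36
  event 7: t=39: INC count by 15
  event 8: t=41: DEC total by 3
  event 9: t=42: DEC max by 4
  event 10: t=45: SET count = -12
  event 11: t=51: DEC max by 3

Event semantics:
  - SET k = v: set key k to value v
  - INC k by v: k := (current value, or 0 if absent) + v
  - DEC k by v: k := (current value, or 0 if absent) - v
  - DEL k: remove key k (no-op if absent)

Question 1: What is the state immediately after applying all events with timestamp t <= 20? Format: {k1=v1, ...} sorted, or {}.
Apply events with t <= 20 (2 events):
  after event 1 (t=3: INC total by 4): {total=4}
  after event 2 (t=12: INC count by 3): {count=3, total=4}

Answer: {count=3, total=4}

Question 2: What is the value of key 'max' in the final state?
Answer: 29

Derivation:
Track key 'max' through all 11 events:
  event 1 (t=3: INC total by 4): max unchanged
  event 2 (t=12: INC count by 3): max unchanged
  event 3 (t=21: DEC count by 1): max unchanged
  event 4 (t=22: INC count by 14): max unchanged
  event 5 (t=30: SET total = 10): max unchanged
  event 6 (t=33: SET max = 36): max (absent) -> 36
  event 7 (t=39: INC count by 15): max unchanged
  event 8 (t=41: DEC total by 3): max unchanged
  event 9 (t=42: DEC max by 4): max 36 -> 32
  event 10 (t=45: SET count = -12): max unchanged
  event 11 (t=51: DEC max by 3): max 32 -> 29
Final: max = 29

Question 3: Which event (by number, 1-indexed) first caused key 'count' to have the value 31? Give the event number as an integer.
Answer: 7

Derivation:
Looking for first event where count becomes 31:
  event 2: count = 3
  event 3: count = 2
  event 4: count = 16
  event 5: count = 16
  event 6: count = 16
  event 7: count 16 -> 31  <-- first match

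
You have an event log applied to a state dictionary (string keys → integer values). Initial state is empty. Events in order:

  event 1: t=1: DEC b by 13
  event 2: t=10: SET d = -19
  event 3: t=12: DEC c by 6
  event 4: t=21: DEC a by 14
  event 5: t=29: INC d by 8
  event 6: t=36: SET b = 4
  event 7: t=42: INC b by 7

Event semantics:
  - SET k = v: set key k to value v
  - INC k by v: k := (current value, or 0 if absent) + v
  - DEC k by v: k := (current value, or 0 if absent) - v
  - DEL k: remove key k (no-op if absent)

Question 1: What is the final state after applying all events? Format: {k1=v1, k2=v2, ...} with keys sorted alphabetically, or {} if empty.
Answer: {a=-14, b=11, c=-6, d=-11}

Derivation:
  after event 1 (t=1: DEC b by 13): {b=-13}
  after event 2 (t=10: SET d = -19): {b=-13, d=-19}
  after event 3 (t=12: DEC c by 6): {b=-13, c=-6, d=-19}
  after event 4 (t=21: DEC a by 14): {a=-14, b=-13, c=-6, d=-19}
  after event 5 (t=29: INC d by 8): {a=-14, b=-13, c=-6, d=-11}
  after event 6 (t=36: SET b = 4): {a=-14, b=4, c=-6, d=-11}
  after event 7 (t=42: INC b by 7): {a=-14, b=11, c=-6, d=-11}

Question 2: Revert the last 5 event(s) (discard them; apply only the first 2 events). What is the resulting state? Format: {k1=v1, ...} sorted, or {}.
Keep first 2 events (discard last 5):
  after event 1 (t=1: DEC b by 13): {b=-13}
  after event 2 (t=10: SET d = -19): {b=-13, d=-19}

Answer: {b=-13, d=-19}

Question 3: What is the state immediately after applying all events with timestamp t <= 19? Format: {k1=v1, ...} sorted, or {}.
Answer: {b=-13, c=-6, d=-19}

Derivation:
Apply events with t <= 19 (3 events):
  after event 1 (t=1: DEC b by 13): {b=-13}
  after event 2 (t=10: SET d = -19): {b=-13, d=-19}
  after event 3 (t=12: DEC c by 6): {b=-13, c=-6, d=-19}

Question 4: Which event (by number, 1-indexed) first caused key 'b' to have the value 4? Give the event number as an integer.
Looking for first event where b becomes 4:
  event 1: b = -13
  event 2: b = -13
  event 3: b = -13
  event 4: b = -13
  event 5: b = -13
  event 6: b -13 -> 4  <-- first match

Answer: 6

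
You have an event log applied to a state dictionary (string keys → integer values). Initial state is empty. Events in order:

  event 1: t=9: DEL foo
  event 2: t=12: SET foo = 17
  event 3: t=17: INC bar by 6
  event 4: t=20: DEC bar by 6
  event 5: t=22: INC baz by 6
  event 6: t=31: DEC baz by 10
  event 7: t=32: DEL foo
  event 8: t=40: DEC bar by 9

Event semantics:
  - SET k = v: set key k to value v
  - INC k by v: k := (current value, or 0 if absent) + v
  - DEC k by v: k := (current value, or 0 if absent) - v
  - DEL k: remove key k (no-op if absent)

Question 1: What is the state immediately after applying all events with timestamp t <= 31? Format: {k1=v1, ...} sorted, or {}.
Answer: {bar=0, baz=-4, foo=17}

Derivation:
Apply events with t <= 31 (6 events):
  after event 1 (t=9: DEL foo): {}
  after event 2 (t=12: SET foo = 17): {foo=17}
  after event 3 (t=17: INC bar by 6): {bar=6, foo=17}
  after event 4 (t=20: DEC bar by 6): {bar=0, foo=17}
  after event 5 (t=22: INC baz by 6): {bar=0, baz=6, foo=17}
  after event 6 (t=31: DEC baz by 10): {bar=0, baz=-4, foo=17}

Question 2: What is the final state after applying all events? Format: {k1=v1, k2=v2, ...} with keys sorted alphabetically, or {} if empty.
  after event 1 (t=9: DEL foo): {}
  after event 2 (t=12: SET foo = 17): {foo=17}
  after event 3 (t=17: INC bar by 6): {bar=6, foo=17}
  after event 4 (t=20: DEC bar by 6): {bar=0, foo=17}
  after event 5 (t=22: INC baz by 6): {bar=0, baz=6, foo=17}
  after event 6 (t=31: DEC baz by 10): {bar=0, baz=-4, foo=17}
  after event 7 (t=32: DEL foo): {bar=0, baz=-4}
  after event 8 (t=40: DEC bar by 9): {bar=-9, baz=-4}

Answer: {bar=-9, baz=-4}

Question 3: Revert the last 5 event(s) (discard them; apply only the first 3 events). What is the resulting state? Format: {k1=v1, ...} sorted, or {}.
Keep first 3 events (discard last 5):
  after event 1 (t=9: DEL foo): {}
  after event 2 (t=12: SET foo = 17): {foo=17}
  after event 3 (t=17: INC bar by 6): {bar=6, foo=17}

Answer: {bar=6, foo=17}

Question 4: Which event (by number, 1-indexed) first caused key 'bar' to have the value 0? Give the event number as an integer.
Looking for first event where bar becomes 0:
  event 3: bar = 6
  event 4: bar 6 -> 0  <-- first match

Answer: 4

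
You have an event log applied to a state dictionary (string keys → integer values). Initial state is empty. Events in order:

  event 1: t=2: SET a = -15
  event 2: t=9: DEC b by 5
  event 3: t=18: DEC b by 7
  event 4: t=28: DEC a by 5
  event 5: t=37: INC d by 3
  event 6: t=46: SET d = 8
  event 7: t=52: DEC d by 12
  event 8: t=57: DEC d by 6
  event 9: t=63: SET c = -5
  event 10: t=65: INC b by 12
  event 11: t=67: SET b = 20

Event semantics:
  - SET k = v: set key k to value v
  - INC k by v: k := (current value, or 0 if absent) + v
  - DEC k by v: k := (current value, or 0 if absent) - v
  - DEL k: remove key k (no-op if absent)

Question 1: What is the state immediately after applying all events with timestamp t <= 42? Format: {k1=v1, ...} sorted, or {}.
Apply events with t <= 42 (5 events):
  after event 1 (t=2: SET a = -15): {a=-15}
  after event 2 (t=9: DEC b by 5): {a=-15, b=-5}
  after event 3 (t=18: DEC b by 7): {a=-15, b=-12}
  after event 4 (t=28: DEC a by 5): {a=-20, b=-12}
  after event 5 (t=37: INC d by 3): {a=-20, b=-12, d=3}

Answer: {a=-20, b=-12, d=3}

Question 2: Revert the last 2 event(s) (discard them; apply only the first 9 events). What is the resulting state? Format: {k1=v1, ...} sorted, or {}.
Keep first 9 events (discard last 2):
  after event 1 (t=2: SET a = -15): {a=-15}
  after event 2 (t=9: DEC b by 5): {a=-15, b=-5}
  after event 3 (t=18: DEC b by 7): {a=-15, b=-12}
  after event 4 (t=28: DEC a by 5): {a=-20, b=-12}
  after event 5 (t=37: INC d by 3): {a=-20, b=-12, d=3}
  after event 6 (t=46: SET d = 8): {a=-20, b=-12, d=8}
  after event 7 (t=52: DEC d by 12): {a=-20, b=-12, d=-4}
  after event 8 (t=57: DEC d by 6): {a=-20, b=-12, d=-10}
  after event 9 (t=63: SET c = -5): {a=-20, b=-12, c=-5, d=-10}

Answer: {a=-20, b=-12, c=-5, d=-10}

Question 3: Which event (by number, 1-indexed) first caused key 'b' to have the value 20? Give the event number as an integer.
Answer: 11

Derivation:
Looking for first event where b becomes 20:
  event 2: b = -5
  event 3: b = -12
  event 4: b = -12
  event 5: b = -12
  event 6: b = -12
  event 7: b = -12
  event 8: b = -12
  event 9: b = -12
  event 10: b = 0
  event 11: b 0 -> 20  <-- first match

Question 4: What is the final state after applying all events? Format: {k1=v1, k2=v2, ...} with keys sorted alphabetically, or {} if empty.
  after event 1 (t=2: SET a = -15): {a=-15}
  after event 2 (t=9: DEC b by 5): {a=-15, b=-5}
  after event 3 (t=18: DEC b by 7): {a=-15, b=-12}
  after event 4 (t=28: DEC a by 5): {a=-20, b=-12}
  after event 5 (t=37: INC d by 3): {a=-20, b=-12, d=3}
  after event 6 (t=46: SET d = 8): {a=-20, b=-12, d=8}
  after event 7 (t=52: DEC d by 12): {a=-20, b=-12, d=-4}
  after event 8 (t=57: DEC d by 6): {a=-20, b=-12, d=-10}
  after event 9 (t=63: SET c = -5): {a=-20, b=-12, c=-5, d=-10}
  after event 10 (t=65: INC b by 12): {a=-20, b=0, c=-5, d=-10}
  after event 11 (t=67: SET b = 20): {a=-20, b=20, c=-5, d=-10}

Answer: {a=-20, b=20, c=-5, d=-10}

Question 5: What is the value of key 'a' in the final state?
Track key 'a' through all 11 events:
  event 1 (t=2: SET a = -15): a (absent) -> -15
  event 2 (t=9: DEC b by 5): a unchanged
  event 3 (t=18: DEC b by 7): a unchanged
  event 4 (t=28: DEC a by 5): a -15 -> -20
  event 5 (t=37: INC d by 3): a unchanged
  event 6 (t=46: SET d = 8): a unchanged
  event 7 (t=52: DEC d by 12): a unchanged
  event 8 (t=57: DEC d by 6): a unchanged
  event 9 (t=63: SET c = -5): a unchanged
  event 10 (t=65: INC b by 12): a unchanged
  event 11 (t=67: SET b = 20): a unchanged
Final: a = -20

Answer: -20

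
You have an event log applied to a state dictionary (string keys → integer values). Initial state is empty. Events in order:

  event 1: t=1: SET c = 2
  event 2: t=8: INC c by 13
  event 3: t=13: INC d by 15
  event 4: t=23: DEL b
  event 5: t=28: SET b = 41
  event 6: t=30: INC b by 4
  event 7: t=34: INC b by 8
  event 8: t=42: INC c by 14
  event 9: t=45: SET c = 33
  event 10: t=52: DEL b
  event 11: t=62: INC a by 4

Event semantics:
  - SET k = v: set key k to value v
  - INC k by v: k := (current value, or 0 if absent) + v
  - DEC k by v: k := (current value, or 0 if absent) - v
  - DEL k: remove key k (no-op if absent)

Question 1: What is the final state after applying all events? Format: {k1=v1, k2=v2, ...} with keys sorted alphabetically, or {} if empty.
  after event 1 (t=1: SET c = 2): {c=2}
  after event 2 (t=8: INC c by 13): {c=15}
  after event 3 (t=13: INC d by 15): {c=15, d=15}
  after event 4 (t=23: DEL b): {c=15, d=15}
  after event 5 (t=28: SET b = 41): {b=41, c=15, d=15}
  after event 6 (t=30: INC b by 4): {b=45, c=15, d=15}
  after event 7 (t=34: INC b by 8): {b=53, c=15, d=15}
  after event 8 (t=42: INC c by 14): {b=53, c=29, d=15}
  after event 9 (t=45: SET c = 33): {b=53, c=33, d=15}
  after event 10 (t=52: DEL b): {c=33, d=15}
  after event 11 (t=62: INC a by 4): {a=4, c=33, d=15}

Answer: {a=4, c=33, d=15}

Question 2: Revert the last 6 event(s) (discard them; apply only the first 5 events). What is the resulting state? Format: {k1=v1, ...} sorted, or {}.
Answer: {b=41, c=15, d=15}

Derivation:
Keep first 5 events (discard last 6):
  after event 1 (t=1: SET c = 2): {c=2}
  after event 2 (t=8: INC c by 13): {c=15}
  after event 3 (t=13: INC d by 15): {c=15, d=15}
  after event 4 (t=23: DEL b): {c=15, d=15}
  after event 5 (t=28: SET b = 41): {b=41, c=15, d=15}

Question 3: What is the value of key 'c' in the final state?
Answer: 33

Derivation:
Track key 'c' through all 11 events:
  event 1 (t=1: SET c = 2): c (absent) -> 2
  event 2 (t=8: INC c by 13): c 2 -> 15
  event 3 (t=13: INC d by 15): c unchanged
  event 4 (t=23: DEL b): c unchanged
  event 5 (t=28: SET b = 41): c unchanged
  event 6 (t=30: INC b by 4): c unchanged
  event 7 (t=34: INC b by 8): c unchanged
  event 8 (t=42: INC c by 14): c 15 -> 29
  event 9 (t=45: SET c = 33): c 29 -> 33
  event 10 (t=52: DEL b): c unchanged
  event 11 (t=62: INC a by 4): c unchanged
Final: c = 33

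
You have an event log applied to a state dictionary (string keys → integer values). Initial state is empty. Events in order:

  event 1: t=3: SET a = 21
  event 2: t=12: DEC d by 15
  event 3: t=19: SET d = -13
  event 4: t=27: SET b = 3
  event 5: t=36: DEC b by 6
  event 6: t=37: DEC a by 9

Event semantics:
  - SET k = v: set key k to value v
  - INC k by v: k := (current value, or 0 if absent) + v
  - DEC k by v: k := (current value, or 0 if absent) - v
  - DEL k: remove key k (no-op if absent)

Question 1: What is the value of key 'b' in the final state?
Answer: -3

Derivation:
Track key 'b' through all 6 events:
  event 1 (t=3: SET a = 21): b unchanged
  event 2 (t=12: DEC d by 15): b unchanged
  event 3 (t=19: SET d = -13): b unchanged
  event 4 (t=27: SET b = 3): b (absent) -> 3
  event 5 (t=36: DEC b by 6): b 3 -> -3
  event 6 (t=37: DEC a by 9): b unchanged
Final: b = -3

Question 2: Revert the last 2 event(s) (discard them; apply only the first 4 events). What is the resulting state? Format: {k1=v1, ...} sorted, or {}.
Keep first 4 events (discard last 2):
  after event 1 (t=3: SET a = 21): {a=21}
  after event 2 (t=12: DEC d by 15): {a=21, d=-15}
  after event 3 (t=19: SET d = -13): {a=21, d=-13}
  after event 4 (t=27: SET b = 3): {a=21, b=3, d=-13}

Answer: {a=21, b=3, d=-13}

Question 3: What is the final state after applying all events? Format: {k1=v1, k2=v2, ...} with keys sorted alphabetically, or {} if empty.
Answer: {a=12, b=-3, d=-13}

Derivation:
  after event 1 (t=3: SET a = 21): {a=21}
  after event 2 (t=12: DEC d by 15): {a=21, d=-15}
  after event 3 (t=19: SET d = -13): {a=21, d=-13}
  after event 4 (t=27: SET b = 3): {a=21, b=3, d=-13}
  after event 5 (t=36: DEC b by 6): {a=21, b=-3, d=-13}
  after event 6 (t=37: DEC a by 9): {a=12, b=-3, d=-13}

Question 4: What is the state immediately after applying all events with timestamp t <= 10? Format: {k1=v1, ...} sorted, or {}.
Apply events with t <= 10 (1 events):
  after event 1 (t=3: SET a = 21): {a=21}

Answer: {a=21}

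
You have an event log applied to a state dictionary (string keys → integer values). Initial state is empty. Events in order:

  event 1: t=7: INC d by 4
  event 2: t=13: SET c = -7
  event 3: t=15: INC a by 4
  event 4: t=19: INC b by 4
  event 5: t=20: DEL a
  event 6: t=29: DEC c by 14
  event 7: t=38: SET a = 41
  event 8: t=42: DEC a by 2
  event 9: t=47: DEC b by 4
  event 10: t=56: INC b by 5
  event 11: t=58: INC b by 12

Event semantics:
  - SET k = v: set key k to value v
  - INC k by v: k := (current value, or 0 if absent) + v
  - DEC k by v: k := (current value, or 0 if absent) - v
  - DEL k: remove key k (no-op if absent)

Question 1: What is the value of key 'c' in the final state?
Answer: -21

Derivation:
Track key 'c' through all 11 events:
  event 1 (t=7: INC d by 4): c unchanged
  event 2 (t=13: SET c = -7): c (absent) -> -7
  event 3 (t=15: INC a by 4): c unchanged
  event 4 (t=19: INC b by 4): c unchanged
  event 5 (t=20: DEL a): c unchanged
  event 6 (t=29: DEC c by 14): c -7 -> -21
  event 7 (t=38: SET a = 41): c unchanged
  event 8 (t=42: DEC a by 2): c unchanged
  event 9 (t=47: DEC b by 4): c unchanged
  event 10 (t=56: INC b by 5): c unchanged
  event 11 (t=58: INC b by 12): c unchanged
Final: c = -21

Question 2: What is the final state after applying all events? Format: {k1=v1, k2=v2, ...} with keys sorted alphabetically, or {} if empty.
  after event 1 (t=7: INC d by 4): {d=4}
  after event 2 (t=13: SET c = -7): {c=-7, d=4}
  after event 3 (t=15: INC a by 4): {a=4, c=-7, d=4}
  after event 4 (t=19: INC b by 4): {a=4, b=4, c=-7, d=4}
  after event 5 (t=20: DEL a): {b=4, c=-7, d=4}
  after event 6 (t=29: DEC c by 14): {b=4, c=-21, d=4}
  after event 7 (t=38: SET a = 41): {a=41, b=4, c=-21, d=4}
  after event 8 (t=42: DEC a by 2): {a=39, b=4, c=-21, d=4}
  after event 9 (t=47: DEC b by 4): {a=39, b=0, c=-21, d=4}
  after event 10 (t=56: INC b by 5): {a=39, b=5, c=-21, d=4}
  after event 11 (t=58: INC b by 12): {a=39, b=17, c=-21, d=4}

Answer: {a=39, b=17, c=-21, d=4}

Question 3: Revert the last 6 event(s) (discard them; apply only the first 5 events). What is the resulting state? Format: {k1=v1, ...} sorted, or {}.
Keep first 5 events (discard last 6):
  after event 1 (t=7: INC d by 4): {d=4}
  after event 2 (t=13: SET c = -7): {c=-7, d=4}
  after event 3 (t=15: INC a by 4): {a=4, c=-7, d=4}
  after event 4 (t=19: INC b by 4): {a=4, b=4, c=-7, d=4}
  after event 5 (t=20: DEL a): {b=4, c=-7, d=4}

Answer: {b=4, c=-7, d=4}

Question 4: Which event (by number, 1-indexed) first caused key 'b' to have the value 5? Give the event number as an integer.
Answer: 10

Derivation:
Looking for first event where b becomes 5:
  event 4: b = 4
  event 5: b = 4
  event 6: b = 4
  event 7: b = 4
  event 8: b = 4
  event 9: b = 0
  event 10: b 0 -> 5  <-- first match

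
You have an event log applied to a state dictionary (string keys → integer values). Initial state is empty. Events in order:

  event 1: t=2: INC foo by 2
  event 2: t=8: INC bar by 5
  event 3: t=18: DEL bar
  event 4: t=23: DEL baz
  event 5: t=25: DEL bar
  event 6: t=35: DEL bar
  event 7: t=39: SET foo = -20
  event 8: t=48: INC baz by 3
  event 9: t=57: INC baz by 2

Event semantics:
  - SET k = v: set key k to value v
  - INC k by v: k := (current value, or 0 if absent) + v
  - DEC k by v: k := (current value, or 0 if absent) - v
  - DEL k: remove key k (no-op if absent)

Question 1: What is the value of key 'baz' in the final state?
Answer: 5

Derivation:
Track key 'baz' through all 9 events:
  event 1 (t=2: INC foo by 2): baz unchanged
  event 2 (t=8: INC bar by 5): baz unchanged
  event 3 (t=18: DEL bar): baz unchanged
  event 4 (t=23: DEL baz): baz (absent) -> (absent)
  event 5 (t=25: DEL bar): baz unchanged
  event 6 (t=35: DEL bar): baz unchanged
  event 7 (t=39: SET foo = -20): baz unchanged
  event 8 (t=48: INC baz by 3): baz (absent) -> 3
  event 9 (t=57: INC baz by 2): baz 3 -> 5
Final: baz = 5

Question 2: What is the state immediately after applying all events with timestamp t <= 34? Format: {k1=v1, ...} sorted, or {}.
Answer: {foo=2}

Derivation:
Apply events with t <= 34 (5 events):
  after event 1 (t=2: INC foo by 2): {foo=2}
  after event 2 (t=8: INC bar by 5): {bar=5, foo=2}
  after event 3 (t=18: DEL bar): {foo=2}
  after event 4 (t=23: DEL baz): {foo=2}
  after event 5 (t=25: DEL bar): {foo=2}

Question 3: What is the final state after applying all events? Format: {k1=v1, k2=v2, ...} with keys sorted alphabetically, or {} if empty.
  after event 1 (t=2: INC foo by 2): {foo=2}
  after event 2 (t=8: INC bar by 5): {bar=5, foo=2}
  after event 3 (t=18: DEL bar): {foo=2}
  after event 4 (t=23: DEL baz): {foo=2}
  after event 5 (t=25: DEL bar): {foo=2}
  after event 6 (t=35: DEL bar): {foo=2}
  after event 7 (t=39: SET foo = -20): {foo=-20}
  after event 8 (t=48: INC baz by 3): {baz=3, foo=-20}
  after event 9 (t=57: INC baz by 2): {baz=5, foo=-20}

Answer: {baz=5, foo=-20}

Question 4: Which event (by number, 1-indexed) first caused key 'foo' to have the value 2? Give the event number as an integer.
Answer: 1

Derivation:
Looking for first event where foo becomes 2:
  event 1: foo (absent) -> 2  <-- first match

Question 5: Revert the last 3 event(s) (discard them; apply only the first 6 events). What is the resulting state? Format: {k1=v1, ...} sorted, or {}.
Keep first 6 events (discard last 3):
  after event 1 (t=2: INC foo by 2): {foo=2}
  after event 2 (t=8: INC bar by 5): {bar=5, foo=2}
  after event 3 (t=18: DEL bar): {foo=2}
  after event 4 (t=23: DEL baz): {foo=2}
  after event 5 (t=25: DEL bar): {foo=2}
  after event 6 (t=35: DEL bar): {foo=2}

Answer: {foo=2}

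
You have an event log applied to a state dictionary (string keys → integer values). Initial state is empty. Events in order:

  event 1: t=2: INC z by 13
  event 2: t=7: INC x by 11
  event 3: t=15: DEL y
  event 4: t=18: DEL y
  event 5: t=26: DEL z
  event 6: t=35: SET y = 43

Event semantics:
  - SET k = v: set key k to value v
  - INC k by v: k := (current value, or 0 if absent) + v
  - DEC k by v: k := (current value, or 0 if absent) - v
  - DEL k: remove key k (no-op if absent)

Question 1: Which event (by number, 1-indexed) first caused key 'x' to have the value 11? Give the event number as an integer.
Answer: 2

Derivation:
Looking for first event where x becomes 11:
  event 2: x (absent) -> 11  <-- first match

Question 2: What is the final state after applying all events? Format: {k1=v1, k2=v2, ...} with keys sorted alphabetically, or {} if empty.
  after event 1 (t=2: INC z by 13): {z=13}
  after event 2 (t=7: INC x by 11): {x=11, z=13}
  after event 3 (t=15: DEL y): {x=11, z=13}
  after event 4 (t=18: DEL y): {x=11, z=13}
  after event 5 (t=26: DEL z): {x=11}
  after event 6 (t=35: SET y = 43): {x=11, y=43}

Answer: {x=11, y=43}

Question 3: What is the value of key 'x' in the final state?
Answer: 11

Derivation:
Track key 'x' through all 6 events:
  event 1 (t=2: INC z by 13): x unchanged
  event 2 (t=7: INC x by 11): x (absent) -> 11
  event 3 (t=15: DEL y): x unchanged
  event 4 (t=18: DEL y): x unchanged
  event 5 (t=26: DEL z): x unchanged
  event 6 (t=35: SET y = 43): x unchanged
Final: x = 11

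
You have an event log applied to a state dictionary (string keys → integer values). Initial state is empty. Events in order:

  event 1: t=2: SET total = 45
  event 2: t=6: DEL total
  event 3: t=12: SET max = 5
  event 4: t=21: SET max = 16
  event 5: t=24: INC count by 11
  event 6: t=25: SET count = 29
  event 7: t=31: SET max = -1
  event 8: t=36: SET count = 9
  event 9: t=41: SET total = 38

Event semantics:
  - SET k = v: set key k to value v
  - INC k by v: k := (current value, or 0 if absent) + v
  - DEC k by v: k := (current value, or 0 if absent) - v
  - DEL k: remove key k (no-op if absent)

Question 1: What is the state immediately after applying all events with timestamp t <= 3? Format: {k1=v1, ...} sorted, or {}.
Answer: {total=45}

Derivation:
Apply events with t <= 3 (1 events):
  after event 1 (t=2: SET total = 45): {total=45}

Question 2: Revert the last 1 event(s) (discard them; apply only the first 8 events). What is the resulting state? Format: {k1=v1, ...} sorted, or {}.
Keep first 8 events (discard last 1):
  after event 1 (t=2: SET total = 45): {total=45}
  after event 2 (t=6: DEL total): {}
  after event 3 (t=12: SET max = 5): {max=5}
  after event 4 (t=21: SET max = 16): {max=16}
  after event 5 (t=24: INC count by 11): {count=11, max=16}
  after event 6 (t=25: SET count = 29): {count=29, max=16}
  after event 7 (t=31: SET max = -1): {count=29, max=-1}
  after event 8 (t=36: SET count = 9): {count=9, max=-1}

Answer: {count=9, max=-1}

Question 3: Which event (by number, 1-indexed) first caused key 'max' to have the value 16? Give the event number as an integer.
Looking for first event where max becomes 16:
  event 3: max = 5
  event 4: max 5 -> 16  <-- first match

Answer: 4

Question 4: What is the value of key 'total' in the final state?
Track key 'total' through all 9 events:
  event 1 (t=2: SET total = 45): total (absent) -> 45
  event 2 (t=6: DEL total): total 45 -> (absent)
  event 3 (t=12: SET max = 5): total unchanged
  event 4 (t=21: SET max = 16): total unchanged
  event 5 (t=24: INC count by 11): total unchanged
  event 6 (t=25: SET count = 29): total unchanged
  event 7 (t=31: SET max = -1): total unchanged
  event 8 (t=36: SET count = 9): total unchanged
  event 9 (t=41: SET total = 38): total (absent) -> 38
Final: total = 38

Answer: 38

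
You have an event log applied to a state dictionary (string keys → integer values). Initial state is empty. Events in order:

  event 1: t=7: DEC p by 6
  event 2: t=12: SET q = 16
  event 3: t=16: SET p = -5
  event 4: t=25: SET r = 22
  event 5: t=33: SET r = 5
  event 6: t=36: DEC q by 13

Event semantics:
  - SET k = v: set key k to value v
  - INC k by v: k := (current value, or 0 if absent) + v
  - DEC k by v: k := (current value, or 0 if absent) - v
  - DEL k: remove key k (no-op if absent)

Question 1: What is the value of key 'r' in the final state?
Answer: 5

Derivation:
Track key 'r' through all 6 events:
  event 1 (t=7: DEC p by 6): r unchanged
  event 2 (t=12: SET q = 16): r unchanged
  event 3 (t=16: SET p = -5): r unchanged
  event 4 (t=25: SET r = 22): r (absent) -> 22
  event 5 (t=33: SET r = 5): r 22 -> 5
  event 6 (t=36: DEC q by 13): r unchanged
Final: r = 5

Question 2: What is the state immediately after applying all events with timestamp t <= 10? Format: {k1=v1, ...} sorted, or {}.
Apply events with t <= 10 (1 events):
  after event 1 (t=7: DEC p by 6): {p=-6}

Answer: {p=-6}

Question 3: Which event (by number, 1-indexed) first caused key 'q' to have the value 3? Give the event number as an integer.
Looking for first event where q becomes 3:
  event 2: q = 16
  event 3: q = 16
  event 4: q = 16
  event 5: q = 16
  event 6: q 16 -> 3  <-- first match

Answer: 6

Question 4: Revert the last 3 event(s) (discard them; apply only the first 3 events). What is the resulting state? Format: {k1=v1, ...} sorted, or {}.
Keep first 3 events (discard last 3):
  after event 1 (t=7: DEC p by 6): {p=-6}
  after event 2 (t=12: SET q = 16): {p=-6, q=16}
  after event 3 (t=16: SET p = -5): {p=-5, q=16}

Answer: {p=-5, q=16}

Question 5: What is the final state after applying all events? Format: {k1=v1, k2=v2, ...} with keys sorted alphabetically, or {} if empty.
  after event 1 (t=7: DEC p by 6): {p=-6}
  after event 2 (t=12: SET q = 16): {p=-6, q=16}
  after event 3 (t=16: SET p = -5): {p=-5, q=16}
  after event 4 (t=25: SET r = 22): {p=-5, q=16, r=22}
  after event 5 (t=33: SET r = 5): {p=-5, q=16, r=5}
  after event 6 (t=36: DEC q by 13): {p=-5, q=3, r=5}

Answer: {p=-5, q=3, r=5}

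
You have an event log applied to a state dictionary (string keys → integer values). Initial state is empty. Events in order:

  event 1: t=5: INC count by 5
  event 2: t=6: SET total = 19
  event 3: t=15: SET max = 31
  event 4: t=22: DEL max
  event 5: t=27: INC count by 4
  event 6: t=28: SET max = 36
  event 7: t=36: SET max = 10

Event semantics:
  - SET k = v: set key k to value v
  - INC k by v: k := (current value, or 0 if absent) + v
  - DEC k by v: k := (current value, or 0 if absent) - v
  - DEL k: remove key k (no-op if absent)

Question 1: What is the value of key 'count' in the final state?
Answer: 9

Derivation:
Track key 'count' through all 7 events:
  event 1 (t=5: INC count by 5): count (absent) -> 5
  event 2 (t=6: SET total = 19): count unchanged
  event 3 (t=15: SET max = 31): count unchanged
  event 4 (t=22: DEL max): count unchanged
  event 5 (t=27: INC count by 4): count 5 -> 9
  event 6 (t=28: SET max = 36): count unchanged
  event 7 (t=36: SET max = 10): count unchanged
Final: count = 9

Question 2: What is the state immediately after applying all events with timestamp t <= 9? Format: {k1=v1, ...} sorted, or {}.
Answer: {count=5, total=19}

Derivation:
Apply events with t <= 9 (2 events):
  after event 1 (t=5: INC count by 5): {count=5}
  after event 2 (t=6: SET total = 19): {count=5, total=19}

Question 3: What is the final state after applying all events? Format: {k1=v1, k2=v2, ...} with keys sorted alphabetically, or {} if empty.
  after event 1 (t=5: INC count by 5): {count=5}
  after event 2 (t=6: SET total = 19): {count=5, total=19}
  after event 3 (t=15: SET max = 31): {count=5, max=31, total=19}
  after event 4 (t=22: DEL max): {count=5, total=19}
  after event 5 (t=27: INC count by 4): {count=9, total=19}
  after event 6 (t=28: SET max = 36): {count=9, max=36, total=19}
  after event 7 (t=36: SET max = 10): {count=9, max=10, total=19}

Answer: {count=9, max=10, total=19}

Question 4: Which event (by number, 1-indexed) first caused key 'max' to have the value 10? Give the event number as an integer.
Answer: 7

Derivation:
Looking for first event where max becomes 10:
  event 3: max = 31
  event 4: max = (absent)
  event 6: max = 36
  event 7: max 36 -> 10  <-- first match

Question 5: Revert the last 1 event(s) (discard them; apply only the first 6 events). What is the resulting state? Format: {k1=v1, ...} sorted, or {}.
Answer: {count=9, max=36, total=19}

Derivation:
Keep first 6 events (discard last 1):
  after event 1 (t=5: INC count by 5): {count=5}
  after event 2 (t=6: SET total = 19): {count=5, total=19}
  after event 3 (t=15: SET max = 31): {count=5, max=31, total=19}
  after event 4 (t=22: DEL max): {count=5, total=19}
  after event 5 (t=27: INC count by 4): {count=9, total=19}
  after event 6 (t=28: SET max = 36): {count=9, max=36, total=19}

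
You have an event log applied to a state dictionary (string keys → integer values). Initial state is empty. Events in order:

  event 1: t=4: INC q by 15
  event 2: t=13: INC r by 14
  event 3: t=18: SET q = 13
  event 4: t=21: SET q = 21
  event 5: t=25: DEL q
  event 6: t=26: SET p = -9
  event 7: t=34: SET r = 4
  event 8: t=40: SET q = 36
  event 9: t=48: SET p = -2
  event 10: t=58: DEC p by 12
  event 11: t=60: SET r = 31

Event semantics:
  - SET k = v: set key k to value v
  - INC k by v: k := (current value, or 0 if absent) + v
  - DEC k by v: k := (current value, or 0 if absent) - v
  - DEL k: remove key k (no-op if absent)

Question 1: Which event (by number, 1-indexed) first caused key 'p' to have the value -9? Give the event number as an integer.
Looking for first event where p becomes -9:
  event 6: p (absent) -> -9  <-- first match

Answer: 6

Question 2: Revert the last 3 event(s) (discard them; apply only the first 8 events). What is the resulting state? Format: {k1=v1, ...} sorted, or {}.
Answer: {p=-9, q=36, r=4}

Derivation:
Keep first 8 events (discard last 3):
  after event 1 (t=4: INC q by 15): {q=15}
  after event 2 (t=13: INC r by 14): {q=15, r=14}
  after event 3 (t=18: SET q = 13): {q=13, r=14}
  after event 4 (t=21: SET q = 21): {q=21, r=14}
  after event 5 (t=25: DEL q): {r=14}
  after event 6 (t=26: SET p = -9): {p=-9, r=14}
  after event 7 (t=34: SET r = 4): {p=-9, r=4}
  after event 8 (t=40: SET q = 36): {p=-9, q=36, r=4}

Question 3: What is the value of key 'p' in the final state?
Answer: -14

Derivation:
Track key 'p' through all 11 events:
  event 1 (t=4: INC q by 15): p unchanged
  event 2 (t=13: INC r by 14): p unchanged
  event 3 (t=18: SET q = 13): p unchanged
  event 4 (t=21: SET q = 21): p unchanged
  event 5 (t=25: DEL q): p unchanged
  event 6 (t=26: SET p = -9): p (absent) -> -9
  event 7 (t=34: SET r = 4): p unchanged
  event 8 (t=40: SET q = 36): p unchanged
  event 9 (t=48: SET p = -2): p -9 -> -2
  event 10 (t=58: DEC p by 12): p -2 -> -14
  event 11 (t=60: SET r = 31): p unchanged
Final: p = -14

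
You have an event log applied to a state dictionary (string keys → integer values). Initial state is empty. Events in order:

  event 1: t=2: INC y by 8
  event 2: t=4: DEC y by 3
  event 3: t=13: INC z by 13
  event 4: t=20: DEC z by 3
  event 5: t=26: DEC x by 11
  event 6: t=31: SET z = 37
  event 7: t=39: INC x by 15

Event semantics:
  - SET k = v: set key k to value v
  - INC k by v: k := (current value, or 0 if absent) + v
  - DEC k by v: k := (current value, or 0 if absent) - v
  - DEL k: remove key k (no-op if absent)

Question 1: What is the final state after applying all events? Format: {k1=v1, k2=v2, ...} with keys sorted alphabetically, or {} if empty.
  after event 1 (t=2: INC y by 8): {y=8}
  after event 2 (t=4: DEC y by 3): {y=5}
  after event 3 (t=13: INC z by 13): {y=5, z=13}
  after event 4 (t=20: DEC z by 3): {y=5, z=10}
  after event 5 (t=26: DEC x by 11): {x=-11, y=5, z=10}
  after event 6 (t=31: SET z = 37): {x=-11, y=5, z=37}
  after event 7 (t=39: INC x by 15): {x=4, y=5, z=37}

Answer: {x=4, y=5, z=37}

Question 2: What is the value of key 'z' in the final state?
Answer: 37

Derivation:
Track key 'z' through all 7 events:
  event 1 (t=2: INC y by 8): z unchanged
  event 2 (t=4: DEC y by 3): z unchanged
  event 3 (t=13: INC z by 13): z (absent) -> 13
  event 4 (t=20: DEC z by 3): z 13 -> 10
  event 5 (t=26: DEC x by 11): z unchanged
  event 6 (t=31: SET z = 37): z 10 -> 37
  event 7 (t=39: INC x by 15): z unchanged
Final: z = 37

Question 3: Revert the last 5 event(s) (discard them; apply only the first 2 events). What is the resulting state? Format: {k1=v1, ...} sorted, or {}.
Keep first 2 events (discard last 5):
  after event 1 (t=2: INC y by 8): {y=8}
  after event 2 (t=4: DEC y by 3): {y=5}

Answer: {y=5}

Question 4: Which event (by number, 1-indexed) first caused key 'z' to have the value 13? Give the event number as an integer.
Looking for first event where z becomes 13:
  event 3: z (absent) -> 13  <-- first match

Answer: 3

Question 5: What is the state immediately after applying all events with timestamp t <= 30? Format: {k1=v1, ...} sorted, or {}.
Answer: {x=-11, y=5, z=10}

Derivation:
Apply events with t <= 30 (5 events):
  after event 1 (t=2: INC y by 8): {y=8}
  after event 2 (t=4: DEC y by 3): {y=5}
  after event 3 (t=13: INC z by 13): {y=5, z=13}
  after event 4 (t=20: DEC z by 3): {y=5, z=10}
  after event 5 (t=26: DEC x by 11): {x=-11, y=5, z=10}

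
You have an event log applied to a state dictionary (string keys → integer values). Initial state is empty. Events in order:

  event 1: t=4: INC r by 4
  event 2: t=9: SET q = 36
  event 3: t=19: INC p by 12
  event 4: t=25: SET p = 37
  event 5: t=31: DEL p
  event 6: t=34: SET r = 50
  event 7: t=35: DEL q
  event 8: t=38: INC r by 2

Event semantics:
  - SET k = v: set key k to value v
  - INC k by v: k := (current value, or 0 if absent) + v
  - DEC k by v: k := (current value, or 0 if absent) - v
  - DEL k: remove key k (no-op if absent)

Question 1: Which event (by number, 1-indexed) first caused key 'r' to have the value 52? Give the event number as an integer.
Answer: 8

Derivation:
Looking for first event where r becomes 52:
  event 1: r = 4
  event 2: r = 4
  event 3: r = 4
  event 4: r = 4
  event 5: r = 4
  event 6: r = 50
  event 7: r = 50
  event 8: r 50 -> 52  <-- first match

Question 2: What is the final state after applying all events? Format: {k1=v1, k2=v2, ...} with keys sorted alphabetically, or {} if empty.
  after event 1 (t=4: INC r by 4): {r=4}
  after event 2 (t=9: SET q = 36): {q=36, r=4}
  after event 3 (t=19: INC p by 12): {p=12, q=36, r=4}
  after event 4 (t=25: SET p = 37): {p=37, q=36, r=4}
  after event 5 (t=31: DEL p): {q=36, r=4}
  after event 6 (t=34: SET r = 50): {q=36, r=50}
  after event 7 (t=35: DEL q): {r=50}
  after event 8 (t=38: INC r by 2): {r=52}

Answer: {r=52}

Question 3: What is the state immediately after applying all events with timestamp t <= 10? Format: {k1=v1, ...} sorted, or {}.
Answer: {q=36, r=4}

Derivation:
Apply events with t <= 10 (2 events):
  after event 1 (t=4: INC r by 4): {r=4}
  after event 2 (t=9: SET q = 36): {q=36, r=4}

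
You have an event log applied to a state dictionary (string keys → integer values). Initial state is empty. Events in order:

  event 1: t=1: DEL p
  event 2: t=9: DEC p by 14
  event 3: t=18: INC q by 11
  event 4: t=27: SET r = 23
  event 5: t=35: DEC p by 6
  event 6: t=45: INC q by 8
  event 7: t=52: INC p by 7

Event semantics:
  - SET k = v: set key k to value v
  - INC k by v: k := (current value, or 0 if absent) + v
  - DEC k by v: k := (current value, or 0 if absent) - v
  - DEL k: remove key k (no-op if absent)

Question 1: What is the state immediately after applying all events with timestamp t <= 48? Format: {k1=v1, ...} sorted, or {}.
Answer: {p=-20, q=19, r=23}

Derivation:
Apply events with t <= 48 (6 events):
  after event 1 (t=1: DEL p): {}
  after event 2 (t=9: DEC p by 14): {p=-14}
  after event 3 (t=18: INC q by 11): {p=-14, q=11}
  after event 4 (t=27: SET r = 23): {p=-14, q=11, r=23}
  after event 5 (t=35: DEC p by 6): {p=-20, q=11, r=23}
  after event 6 (t=45: INC q by 8): {p=-20, q=19, r=23}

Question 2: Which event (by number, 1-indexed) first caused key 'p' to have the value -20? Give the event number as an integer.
Looking for first event where p becomes -20:
  event 2: p = -14
  event 3: p = -14
  event 4: p = -14
  event 5: p -14 -> -20  <-- first match

Answer: 5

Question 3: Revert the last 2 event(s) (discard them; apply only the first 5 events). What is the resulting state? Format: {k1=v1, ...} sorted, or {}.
Keep first 5 events (discard last 2):
  after event 1 (t=1: DEL p): {}
  after event 2 (t=9: DEC p by 14): {p=-14}
  after event 3 (t=18: INC q by 11): {p=-14, q=11}
  after event 4 (t=27: SET r = 23): {p=-14, q=11, r=23}
  after event 5 (t=35: DEC p by 6): {p=-20, q=11, r=23}

Answer: {p=-20, q=11, r=23}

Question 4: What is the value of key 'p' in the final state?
Answer: -13

Derivation:
Track key 'p' through all 7 events:
  event 1 (t=1: DEL p): p (absent) -> (absent)
  event 2 (t=9: DEC p by 14): p (absent) -> -14
  event 3 (t=18: INC q by 11): p unchanged
  event 4 (t=27: SET r = 23): p unchanged
  event 5 (t=35: DEC p by 6): p -14 -> -20
  event 6 (t=45: INC q by 8): p unchanged
  event 7 (t=52: INC p by 7): p -20 -> -13
Final: p = -13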